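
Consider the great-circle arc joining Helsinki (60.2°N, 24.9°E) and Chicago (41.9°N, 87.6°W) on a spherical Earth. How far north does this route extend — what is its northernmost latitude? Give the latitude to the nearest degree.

The great circle lies in the plane with unit normal n̂ = (p₁ × p₂)/|p₁ × p₂|.
Here n̂_z ≈ -0.380; the vertex latitude is φ_max = arccos|n̂_z| ≈ 67.7°.
Check via Clairaut: cos φ_max = |cos φ₁| · sin C = cos(60.2°)·sin(49.9°) ≈ 0.380, again giving ≈ 67.7°.

≈ 68°N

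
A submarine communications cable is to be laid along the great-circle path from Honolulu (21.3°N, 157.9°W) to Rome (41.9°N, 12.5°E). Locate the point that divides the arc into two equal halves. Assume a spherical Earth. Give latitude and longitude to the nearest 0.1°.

The haversine formula gives a central angle δ ≈ 2.028 rad (116.2°) between the endpoints.
Interpolate at f = 1/2 with slerp weights a = sin((1−f)δ)/sin δ ≈ 0.946, b = sin(fδ)/sin δ ≈ 0.946.
p = a·p₁ + b·p₂ ≈ (-0.129, -0.179, 0.975); φ = arcsin(p_z) ≈ 77.24°, λ = atan2(p_y, p_x) ≈ -125.79°.

≈ 77.2°N, 125.8°W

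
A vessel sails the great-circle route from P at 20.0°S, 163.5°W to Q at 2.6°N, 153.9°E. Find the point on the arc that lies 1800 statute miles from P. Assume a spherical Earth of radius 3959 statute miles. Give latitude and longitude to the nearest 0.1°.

≈ 8.2°S, 172.5°E

Convert each endpoint to a unit vector on the sphere (x = cos φ cos λ, y = cos φ sin λ, z = sin φ).
The central angle between the endpoints is δ = arccos(p₁·p₂) ≈ 0.829 rad (47.5°). The total great-circle distance is δ·R ≈ 0.829 × 3959 ≈ 3283 mi, so the target fraction is f = 1800/3283 ≈ 0.548.
Interpolate at f ≈ 0.548 with slerp weights a = sin((1−f)δ)/sin δ ≈ 0.496, b = sin(fδ)/sin δ ≈ 0.596.
p = a·p₁ + b·p₂ ≈ (-0.981, 0.129, -0.143); φ = arcsin(p_z) ≈ -8.20°, λ = atan2(p_y, p_x) ≈ 172.49°.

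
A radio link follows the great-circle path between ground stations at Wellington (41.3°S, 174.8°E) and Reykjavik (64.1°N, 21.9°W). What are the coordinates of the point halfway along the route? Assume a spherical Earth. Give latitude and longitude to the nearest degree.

The haversine formula gives a central angle δ ≈ 2.709 rad (155.2°) between the endpoints.
Interpolate at f = 1/2 with slerp weights a = sin((1−f)δ)/sin δ ≈ 2.332, b = sin(fδ)/sin δ ≈ 2.332.
p = a·p₁ + b·p₂ ≈ (-0.799, -0.221, 0.559); φ = arcsin(p_z) ≈ 33.95°, λ = atan2(p_y, p_x) ≈ -164.54°.

≈ (34°N, 165°W)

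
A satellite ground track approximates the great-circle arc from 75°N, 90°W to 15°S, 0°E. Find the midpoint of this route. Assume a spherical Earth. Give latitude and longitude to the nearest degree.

Write both endpoints as unit vectors p₁, p₂ with components (cos φ cos λ, cos φ sin λ, sin φ).
The central angle between the endpoints is δ = arccos(p₁·p₂) ≈ 1.823 rad (104.5°).
Interpolate at f = 1/2 with slerp weights a = sin((1−f)δ)/sin δ ≈ 0.816, b = sin(fδ)/sin δ ≈ 0.816.
p = a·p₁ + b·p₂ ≈ (0.789, -0.211, 0.577); φ = arcsin(p_z) ≈ 35.26°, λ = atan2(p_y, p_x) ≈ -15.00°.

≈ 35°N, 15°W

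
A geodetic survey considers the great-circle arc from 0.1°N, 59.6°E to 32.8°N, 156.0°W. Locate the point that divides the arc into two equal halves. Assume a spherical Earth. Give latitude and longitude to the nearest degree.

≈ 43°N, 117°E

Convert each endpoint to a unit vector on the sphere (x = cos φ cos λ, y = cos φ sin λ, z = sin φ).
The central angle between the endpoints is δ = arccos(p₁·p₂) ≈ 2.322 rad (133.0°).
Interpolate at f = 1/2 with slerp weights a = sin((1−f)δ)/sin δ ≈ 1.255, b = sin(fδ)/sin δ ≈ 1.255.
p = a·p₁ + b·p₂ ≈ (-0.329, 0.653, 0.682); φ = arcsin(p_z) ≈ 43.00°, λ = atan2(p_y, p_x) ≈ 116.70°.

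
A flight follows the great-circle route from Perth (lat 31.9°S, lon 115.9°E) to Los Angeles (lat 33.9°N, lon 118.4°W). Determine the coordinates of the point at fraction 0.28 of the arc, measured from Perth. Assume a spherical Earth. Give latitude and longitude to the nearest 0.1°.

≈ lat 14.9°S, lon 153.0°E

Convert each endpoint to a unit vector on the sphere (x = cos φ cos λ, y = cos φ sin λ, z = sin φ).
The central angle between the endpoints is δ = arccos(p₁·p₂) ≈ 2.355 rad (134.9°).
Interpolate at f = 0.28 with slerp weights a = sin((1−f)δ)/sin δ ≈ 1.401, b = sin(fδ)/sin δ ≈ 0.865.
p = a·p₁ + b·p₂ ≈ (-0.861, 0.438, -0.258); φ = arcsin(p_z) ≈ -14.95°, λ = atan2(p_y, p_x) ≈ 153.01°.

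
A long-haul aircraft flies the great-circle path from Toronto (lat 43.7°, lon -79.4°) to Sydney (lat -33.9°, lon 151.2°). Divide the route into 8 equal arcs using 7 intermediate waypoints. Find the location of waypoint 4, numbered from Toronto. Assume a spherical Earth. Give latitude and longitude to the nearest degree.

≈ lat 11°, lon -152°

The haversine formula gives a central angle δ ≈ 2.444 rad (140.0°) between the endpoints.
Interpolate at f = 4/8 with slerp weights a = sin((1−f)δ)/sin δ ≈ 1.462, b = sin(fδ)/sin δ ≈ 1.462.
p = a·p₁ + b·p₂ ≈ (-0.869, -0.454, 0.195); φ = arcsin(p_z) ≈ 11.23°, λ = atan2(p_y, p_x) ≈ -152.40°.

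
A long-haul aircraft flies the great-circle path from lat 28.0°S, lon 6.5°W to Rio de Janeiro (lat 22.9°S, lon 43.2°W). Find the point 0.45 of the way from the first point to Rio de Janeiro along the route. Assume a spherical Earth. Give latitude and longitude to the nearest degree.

Convert each endpoint to a unit vector on the sphere (x = cos φ cos λ, y = cos φ sin λ, z = sin φ).
The central angle between the endpoints is δ = arccos(p₁·p₂) ≈ 0.583 rad (33.4°).
Interpolate at f = 0.45 with slerp weights a = sin((1−f)δ)/sin δ ≈ 0.573, b = sin(fδ)/sin δ ≈ 0.471.
p = a·p₁ + b·p₂ ≈ (0.819, -0.354, -0.452); φ = arcsin(p_z) ≈ -26.88°, λ = atan2(p_y, p_x) ≈ -23.40°.

≈ lat 27°S, lon 23°W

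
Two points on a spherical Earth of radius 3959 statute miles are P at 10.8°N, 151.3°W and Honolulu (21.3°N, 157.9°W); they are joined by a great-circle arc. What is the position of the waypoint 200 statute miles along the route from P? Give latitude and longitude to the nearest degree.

Convert each endpoint to a unit vector on the sphere (x = cos φ cos λ, y = cos φ sin λ, z = sin φ).
The central angle between the endpoints is δ = arccos(p₁·p₂) ≈ 0.214 rad (12.3°). The total great-circle distance is δ·R ≈ 0.214 × 3959 ≈ 847 mi, so the target fraction is f = 200/847 ≈ 0.236.
Interpolate at f ≈ 0.236 with slerp weights a = sin((1−f)δ)/sin δ ≈ 0.766, b = sin(fδ)/sin δ ≈ 0.238.
p = a·p₁ + b·p₂ ≈ (-0.866, -0.445, 0.230); φ = arcsin(p_z) ≈ 13.30°, λ = atan2(p_y, p_x) ≈ -152.80°.

≈ 13°N, 153°W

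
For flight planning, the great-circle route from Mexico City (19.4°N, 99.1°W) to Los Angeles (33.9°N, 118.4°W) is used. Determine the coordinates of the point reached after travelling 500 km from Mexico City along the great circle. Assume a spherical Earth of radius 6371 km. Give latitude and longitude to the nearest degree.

≈ 22°N, 103°W

Convert each endpoint to a unit vector on the sphere (x = cos φ cos λ, y = cos φ sin λ, z = sin φ).
The central angle between the endpoints is δ = arccos(p₁·p₂) ≈ 0.392 rad (22.5°). The total great-circle distance is δ·R ≈ 0.392 × 6371 ≈ 2497 km, so the target fraction is f = 500/2497 ≈ 0.200.
Interpolate at f ≈ 0.200 with slerp weights a = sin((1−f)δ)/sin δ ≈ 0.807, b = sin(fδ)/sin δ ≈ 0.205.
p = a·p₁ + b·p₂ ≈ (-0.201, -0.902, 0.383); φ = arcsin(p_z) ≈ 22.50°, λ = atan2(p_y, p_x) ≈ -102.59°.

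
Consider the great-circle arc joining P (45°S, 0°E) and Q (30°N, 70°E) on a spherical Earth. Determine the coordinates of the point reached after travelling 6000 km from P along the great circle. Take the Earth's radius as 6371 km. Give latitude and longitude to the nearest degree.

The haversine formula gives a central angle δ ≈ 1.715 rad (98.3°) between the endpoints. The total great-circle distance is δ·R ≈ 1.715 × 6371 ≈ 10929 km, so the target fraction is f = 6000/10929 ≈ 0.549.
Interpolate at f ≈ 0.549 with slerp weights a = sin((1−f)δ)/sin δ ≈ 0.706, b = sin(fδ)/sin δ ≈ 0.817.
p = a·p₁ + b·p₂ ≈ (0.741, 0.665, -0.091); φ = arcsin(p_z) ≈ -5.21°, λ = atan2(p_y, p_x) ≈ 41.89°.

≈ (5°S, 42°E)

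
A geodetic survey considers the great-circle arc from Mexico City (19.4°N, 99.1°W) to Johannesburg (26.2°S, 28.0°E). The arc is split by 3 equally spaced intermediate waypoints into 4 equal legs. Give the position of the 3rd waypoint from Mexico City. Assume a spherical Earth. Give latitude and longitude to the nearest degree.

≈ 20°S, 7°W

From cos δ = sin φ₁ sin φ₂ + cos φ₁ cos φ₂ cos Δλ, the central angle is δ ≈ 2.288 rad (131.1°).
Interpolate at f = 3/4 with slerp weights a = sin((1−f)δ)/sin δ ≈ 0.718, b = sin(fδ)/sin δ ≈ 1.313.
p = a·p₁ + b·p₂ ≈ (0.933, -0.116, -0.341); φ = arcsin(p_z) ≈ -19.94°, λ = atan2(p_y, p_x) ≈ -7.08°.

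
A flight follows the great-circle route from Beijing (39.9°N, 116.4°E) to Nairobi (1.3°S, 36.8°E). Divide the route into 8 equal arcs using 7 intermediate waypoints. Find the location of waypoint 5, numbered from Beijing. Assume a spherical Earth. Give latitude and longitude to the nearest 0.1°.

≈ 18.4°N, 61.2°E

Convert each endpoint to a unit vector on the sphere (x = cos φ cos λ, y = cos φ sin λ, z = sin φ).
The central angle between the endpoints is δ = arccos(p₁·p₂) ≈ 1.447 rad (82.9°).
Interpolate at f = 5/8 with slerp weights a = sin((1−f)δ)/sin δ ≈ 0.520, b = sin(fδ)/sin δ ≈ 0.792.
p = a·p₁ + b·p₂ ≈ (0.457, 0.832, 0.316); φ = arcsin(p_z) ≈ 18.41°, λ = atan2(p_y, p_x) ≈ 61.24°.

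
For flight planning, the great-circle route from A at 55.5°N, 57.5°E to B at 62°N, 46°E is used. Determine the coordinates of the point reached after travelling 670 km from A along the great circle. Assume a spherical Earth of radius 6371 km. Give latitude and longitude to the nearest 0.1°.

From cos δ = sin φ₁ sin φ₂ + cos φ₁ cos φ₂ cos Δλ, the central angle is δ ≈ 0.154 rad (8.8°). The total great-circle distance is δ·R ≈ 0.154 × 6371 ≈ 978 km, so the target fraction is f = 670/978 ≈ 0.685.
Interpolate at f ≈ 0.685 with slerp weights a = sin((1−f)δ)/sin δ ≈ 0.316, b = sin(fδ)/sin δ ≈ 0.686.
p = a·p₁ + b·p₂ ≈ (0.320, 0.383, 0.867); φ = arcsin(p_z) ≈ 60.07°, λ = atan2(p_y, p_x) ≈ 50.10°.

≈ 60.1°N, 50.1°E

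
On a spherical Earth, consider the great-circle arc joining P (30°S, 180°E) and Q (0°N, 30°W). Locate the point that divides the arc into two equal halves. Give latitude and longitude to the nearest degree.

Convert each endpoint to a unit vector on the sphere (x = cos φ cos λ, y = cos φ sin λ, z = sin φ).
The central angle between the endpoints is δ = arccos(p₁·p₂) ≈ 2.419 rad (138.6°).
Interpolate at f = 1/2 with slerp weights a = sin((1−f)δ)/sin δ ≈ 1.414, b = sin(fδ)/sin δ ≈ 1.414.
p = a·p₁ + b·p₂ ≈ (0.000, -0.707, -0.707); φ = arcsin(p_z) ≈ -45.00°, λ = atan2(p_y, p_x) ≈ -90.00°.

≈ (45°S, 90°W)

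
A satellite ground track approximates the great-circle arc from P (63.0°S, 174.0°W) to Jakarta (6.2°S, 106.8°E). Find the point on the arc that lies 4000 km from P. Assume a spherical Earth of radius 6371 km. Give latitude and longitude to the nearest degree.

Convert each endpoint to a unit vector on the sphere (x = cos φ cos λ, y = cos φ sin λ, z = sin φ).
The central angle between the endpoints is δ = arccos(p₁·p₂) ≈ 1.389 rad (79.6°). The total great-circle distance is δ·R ≈ 1.389 × 6371 ≈ 8849 km, so the target fraction is f = 4000/8849 ≈ 0.452.
Interpolate at f ≈ 0.452 with slerp weights a = sin((1−f)δ)/sin δ ≈ 0.701, b = sin(fδ)/sin δ ≈ 0.597.
p = a·p₁ + b·p₂ ≈ (-0.488, 0.535, -0.689); φ = arcsin(p_z) ≈ -43.58°, λ = atan2(p_y, p_x) ≈ 132.38°.

≈ (44°S, 132°E)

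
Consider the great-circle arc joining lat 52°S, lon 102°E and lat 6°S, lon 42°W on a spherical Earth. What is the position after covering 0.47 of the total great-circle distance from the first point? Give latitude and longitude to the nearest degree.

≈ lat 58°S, lon 1°W

Convert each endpoint to a unit vector on the sphere (x = cos φ cos λ, y = cos φ sin λ, z = sin φ).
The central angle between the endpoints is δ = arccos(p₁·p₂) ≈ 1.997 rad (114.4°).
Interpolate at f = 0.47 with slerp weights a = sin((1−f)δ)/sin δ ≈ 0.957, b = sin(fδ)/sin δ ≈ 0.886.
p = a·p₁ + b·p₂ ≈ (0.532, -0.013, -0.847); φ = arcsin(p_z) ≈ -57.84°, λ = atan2(p_y, p_x) ≈ -1.41°.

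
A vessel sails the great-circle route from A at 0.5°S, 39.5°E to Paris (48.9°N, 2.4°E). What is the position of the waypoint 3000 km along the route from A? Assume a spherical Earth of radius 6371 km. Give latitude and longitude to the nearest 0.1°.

≈ 23.2°N, 26.3°E

Write both endpoints as unit vectors p₁, p₂ with components (cos φ cos λ, cos φ sin λ, sin φ).
The central angle between the endpoints is δ = arccos(p₁·p₂) ≈ 1.027 rad (58.8°). The total great-circle distance is δ·R ≈ 1.027 × 6371 ≈ 6541 km, so the target fraction is f = 3000/6541 ≈ 0.459.
Interpolate at f ≈ 0.459 with slerp weights a = sin((1−f)δ)/sin δ ≈ 0.617, b = sin(fδ)/sin δ ≈ 0.530.
p = a·p₁ + b·p₂ ≈ (0.824, 0.407, 0.394); φ = arcsin(p_z) ≈ 23.22°, λ = atan2(p_y, p_x) ≈ 26.27°.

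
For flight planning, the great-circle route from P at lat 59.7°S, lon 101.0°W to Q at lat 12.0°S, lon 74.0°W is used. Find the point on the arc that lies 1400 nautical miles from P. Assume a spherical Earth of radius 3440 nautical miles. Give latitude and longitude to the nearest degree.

From cos δ = sin φ₁ sin φ₂ + cos φ₁ cos φ₂ cos Δλ, the central angle is δ ≈ 0.903 rad (51.7°). The total great-circle distance is δ·R ≈ 0.903 × 3440 ≈ 3106 nmi, so the target fraction is f = 1400/3106 ≈ 0.451.
Interpolate at f ≈ 0.451 with slerp weights a = sin((1−f)δ)/sin δ ≈ 0.606, b = sin(fδ)/sin δ ≈ 0.504.
p = a·p₁ + b·p₂ ≈ (0.078, -0.774, -0.628); φ = arcsin(p_z) ≈ -38.92°, λ = atan2(p_y, p_x) ≈ -84.28°.

≈ lat 39°S, lon 84°W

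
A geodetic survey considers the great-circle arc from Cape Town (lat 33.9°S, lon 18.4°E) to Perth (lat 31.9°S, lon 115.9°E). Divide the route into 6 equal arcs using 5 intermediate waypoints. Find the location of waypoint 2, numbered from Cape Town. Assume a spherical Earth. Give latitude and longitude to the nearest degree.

≈ lat 43°S, lon 50°E

Convert each endpoint to a unit vector on the sphere (x = cos φ cos λ, y = cos φ sin λ, z = sin φ).
The central angle between the endpoints is δ = arccos(p₁·p₂) ≈ 1.367 rad (78.3°).
Interpolate at f = 2/6 with slerp weights a = sin((1−f)δ)/sin δ ≈ 0.807, b = sin(fδ)/sin δ ≈ 0.449.
p = a·p₁ + b·p₂ ≈ (0.469, 0.555, -0.687); φ = arcsin(p_z) ≈ -43.43°, λ = atan2(p_y, p_x) ≈ 49.78°.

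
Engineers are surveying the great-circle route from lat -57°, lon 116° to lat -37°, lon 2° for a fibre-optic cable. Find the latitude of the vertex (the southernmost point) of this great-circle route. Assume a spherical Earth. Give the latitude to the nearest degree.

≈ -65°

The great circle lies in the plane with unit normal n̂ = (p₁ × p₂)/|p₁ × p₂|.
Here n̂_z ≈ -0.421; the vertex latitude is φ_max = arccos|n̂_z| ≈ 65.1°.
Check via Clairaut: cos φ_max = |cos φ₁| · sin C = cos(57.0°)·sin(129.4°) ≈ 0.421, again giving ≈ 65.1°.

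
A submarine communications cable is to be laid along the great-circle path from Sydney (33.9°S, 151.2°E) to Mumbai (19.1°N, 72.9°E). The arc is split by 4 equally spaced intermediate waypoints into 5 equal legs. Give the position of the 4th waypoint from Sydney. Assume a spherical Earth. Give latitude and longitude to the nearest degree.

≈ (8°N, 88°E)

Convert each endpoint to a unit vector on the sphere (x = cos φ cos λ, y = cos φ sin λ, z = sin φ).
The central angle between the endpoints is δ = arccos(p₁·p₂) ≈ 1.594 rad (91.3°).
Interpolate at f = 4/5 with slerp weights a = sin((1−f)δ)/sin δ ≈ 0.314, b = sin(fδ)/sin δ ≈ 0.957.
p = a·p₁ + b·p₂ ≈ (0.038, 0.990, 0.138); φ = arcsin(p_z) ≈ 7.95°, λ = atan2(p_y, p_x) ≈ 87.81°.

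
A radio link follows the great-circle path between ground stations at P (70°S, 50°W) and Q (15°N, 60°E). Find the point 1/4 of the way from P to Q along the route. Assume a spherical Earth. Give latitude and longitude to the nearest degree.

Convert each endpoint to a unit vector on the sphere (x = cos φ cos λ, y = cos φ sin λ, z = sin φ).
The central angle between the endpoints is δ = arccos(p₁·p₂) ≈ 1.935 rad (110.9°).
Interpolate at f = 1/4 with slerp weights a = sin((1−f)δ)/sin δ ≈ 1.063, b = sin(fδ)/sin δ ≈ 0.498.
p = a·p₁ + b·p₂ ≈ (0.474, 0.138, -0.870); φ = arcsin(p_z) ≈ -60.42°, λ = atan2(p_y, p_x) ≈ 16.23°.

≈ (60°S, 16°E)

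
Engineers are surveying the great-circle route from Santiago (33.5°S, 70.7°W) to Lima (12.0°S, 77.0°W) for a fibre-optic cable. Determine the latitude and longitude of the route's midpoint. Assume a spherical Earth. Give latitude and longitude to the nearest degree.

Convert each endpoint to a unit vector on the sphere (x = cos φ cos λ, y = cos φ sin λ, z = sin φ).
The central angle between the endpoints is δ = arccos(p₁·p₂) ≈ 0.388 rad (22.3°).
Interpolate at f = 1/2 with slerp weights a = sin((1−f)δ)/sin δ ≈ 0.510, b = sin(fδ)/sin δ ≈ 0.510.
p = a·p₁ + b·p₂ ≈ (0.253, -0.887, -0.387); φ = arcsin(p_z) ≈ -22.78°, λ = atan2(p_y, p_x) ≈ -74.10°.

≈ (23°S, 74°W)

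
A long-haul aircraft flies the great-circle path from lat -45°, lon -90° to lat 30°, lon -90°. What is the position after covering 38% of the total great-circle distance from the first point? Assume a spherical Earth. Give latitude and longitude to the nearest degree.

Write both endpoints as unit vectors p₁, p₂ with components (cos φ cos λ, cos φ sin λ, sin φ).
The central angle between the endpoints is δ = arccos(p₁·p₂) ≈ 1.309 rad (75.0°).
Interpolate at f = 0.38 with slerp weights a = sin((1−f)δ)/sin δ ≈ 0.751, b = sin(fδ)/sin δ ≈ 0.494.
p = a·p₁ + b·p₂ ≈ (0.000, -0.959, -0.284); φ = arcsin(p_z) ≈ -16.50°, λ = atan2(p_y, p_x) ≈ -90.00°.

≈ lat -16°, lon -90°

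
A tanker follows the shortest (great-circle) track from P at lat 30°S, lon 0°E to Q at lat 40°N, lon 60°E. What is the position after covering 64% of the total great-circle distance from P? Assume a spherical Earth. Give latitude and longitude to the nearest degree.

≈ lat 16°N, lon 35°E

Write both endpoints as unit vectors p₁, p₂ with components (cos φ cos λ, cos φ sin λ, sin φ).
The central angle between the endpoints is δ = arccos(p₁·p₂) ≈ 1.560 rad (89.4°).
Interpolate at f = 0.64 with slerp weights a = sin((1−f)δ)/sin δ ≈ 0.533, b = sin(fδ)/sin δ ≈ 0.841.
p = a·p₁ + b·p₂ ≈ (0.783, 0.558, 0.274); φ = arcsin(p_z) ≈ 15.91°, λ = atan2(p_y, p_x) ≈ 35.45°.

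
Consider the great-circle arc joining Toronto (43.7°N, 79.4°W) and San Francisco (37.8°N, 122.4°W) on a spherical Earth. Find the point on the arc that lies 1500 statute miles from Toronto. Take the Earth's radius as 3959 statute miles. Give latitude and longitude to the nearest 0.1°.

≈ 41.6°N, 108.9°W

Convert each endpoint to a unit vector on the sphere (x = cos φ cos λ, y = cos φ sin λ, z = sin φ).
The central angle between the endpoints is δ = arccos(p₁·p₂) ≈ 0.571 rad (32.7°). The total great-circle distance is δ·R ≈ 0.571 × 3959 ≈ 2261 mi, so the target fraction is f = 1500/2261 ≈ 0.663.
Interpolate at f ≈ 0.663 with slerp weights a = sin((1−f)δ)/sin δ ≈ 0.354, b = sin(fδ)/sin δ ≈ 0.684.
p = a·p₁ + b·p₂ ≈ (-0.243, -0.708, 0.664); φ = arcsin(p_z) ≈ 41.57°, λ = atan2(p_y, p_x) ≈ -108.92°.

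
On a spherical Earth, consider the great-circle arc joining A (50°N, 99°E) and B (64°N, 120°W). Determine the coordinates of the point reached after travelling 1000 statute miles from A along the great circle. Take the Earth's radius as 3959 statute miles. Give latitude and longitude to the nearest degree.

≈ (63°N, 109°E)

Convert each endpoint to a unit vector on the sphere (x = cos φ cos λ, y = cos φ sin λ, z = sin φ).
The central angle between the endpoints is δ = arccos(p₁·p₂) ≈ 1.082 rad (62.0°). The total great-circle distance is δ·R ≈ 1.082 × 3959 ≈ 4284 mi, so the target fraction is f = 1000/4284 ≈ 0.233.
Interpolate at f ≈ 0.233 with slerp weights a = sin((1−f)δ)/sin δ ≈ 0.835, b = sin(fδ)/sin δ ≈ 0.283.
p = a·p₁ + b·p₂ ≈ (-0.146, 0.423, 0.894); φ = arcsin(p_z) ≈ 63.42°, λ = atan2(p_y, p_x) ≈ 109.05°.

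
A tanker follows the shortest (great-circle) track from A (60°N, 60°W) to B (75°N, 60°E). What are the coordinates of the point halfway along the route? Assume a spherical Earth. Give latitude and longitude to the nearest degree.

Convert each endpoint to a unit vector on the sphere (x = cos φ cos λ, y = cos φ sin λ, z = sin φ).
The central angle between the endpoints is δ = arccos(p₁·p₂) ≈ 0.689 rad (39.5°).
Interpolate at f = 1/2 with slerp weights a = sin((1−f)δ)/sin δ ≈ 0.531, b = sin(fδ)/sin δ ≈ 0.531.
p = a·p₁ + b·p₂ ≈ (0.202, -0.111, 0.973); φ = arcsin(p_z) ≈ 76.70°, λ = atan2(p_y, p_x) ≈ -28.83°.

≈ (77°N, 29°W)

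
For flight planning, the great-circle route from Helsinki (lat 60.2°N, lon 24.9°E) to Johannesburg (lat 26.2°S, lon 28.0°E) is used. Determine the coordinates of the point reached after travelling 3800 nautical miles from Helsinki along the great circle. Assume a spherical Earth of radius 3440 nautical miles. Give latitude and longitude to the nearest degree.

≈ lat 3°S, lon 27°E

Write both endpoints as unit vectors p₁, p₂ with components (cos φ cos λ, cos φ sin λ, sin φ).
The central angle between the endpoints is δ = arccos(p₁·p₂) ≈ 1.509 rad (86.4°). The total great-circle distance is δ·R ≈ 1.509 × 3440 ≈ 5190 nmi, so the target fraction is f = 3800/5190 ≈ 0.732.
Interpolate at f ≈ 0.732 with slerp weights a = sin((1−f)δ)/sin δ ≈ 0.394, b = sin(fδ)/sin δ ≈ 0.895.
p = a·p₁ + b·p₂ ≈ (0.887, 0.459, -0.053); φ = arcsin(p_z) ≈ -3.06°, λ = atan2(p_y, p_x) ≈ 27.39°.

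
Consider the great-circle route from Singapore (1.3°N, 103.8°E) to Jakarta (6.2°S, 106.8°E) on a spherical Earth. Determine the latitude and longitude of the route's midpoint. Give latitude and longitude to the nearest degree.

≈ 2°S, 105°E

Write both endpoints as unit vectors p₁, p₂ with components (cos φ cos λ, cos φ sin λ, sin φ).
The central angle between the endpoints is δ = arccos(p₁·p₂) ≈ 0.141 rad (8.1°).
Interpolate at f = 1/2 with slerp weights a = sin((1−f)δ)/sin δ ≈ 0.501, b = sin(fδ)/sin δ ≈ 0.501.
p = a·p₁ + b·p₂ ≈ (-0.264, 0.964, -0.043); φ = arcsin(p_z) ≈ -2.45°, λ = atan2(p_y, p_x) ≈ 105.30°.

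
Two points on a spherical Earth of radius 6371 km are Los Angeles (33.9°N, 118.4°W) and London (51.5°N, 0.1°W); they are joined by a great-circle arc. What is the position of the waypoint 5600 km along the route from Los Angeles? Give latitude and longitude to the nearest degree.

≈ 62°N, 50°W

Convert each endpoint to a unit vector on the sphere (x = cos φ cos λ, y = cos φ sin λ, z = sin φ).
The central angle between the endpoints is δ = arccos(p₁·p₂) ≈ 1.378 rad (79.0°). The total great-circle distance is δ·R ≈ 1.378 × 6371 ≈ 8780 km, so the target fraction is f = 5600/8780 ≈ 0.638.
Interpolate at f ≈ 0.638 with slerp weights a = sin((1−f)δ)/sin δ ≈ 0.488, b = sin(fδ)/sin δ ≈ 0.785.
p = a·p₁ + b·p₂ ≈ (0.296, -0.357, 0.886); φ = arcsin(p_z) ≈ 62.38°, λ = atan2(p_y, p_x) ≈ -50.34°.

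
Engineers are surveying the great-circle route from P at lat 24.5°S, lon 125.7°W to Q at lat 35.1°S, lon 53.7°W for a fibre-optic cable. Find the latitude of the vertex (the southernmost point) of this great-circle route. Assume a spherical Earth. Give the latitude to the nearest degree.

The great circle lies in the plane with unit normal n̂ = (p₁ × p₂)/|p₁ × p₂|.
Here n̂_z ≈ +0.801; the vertex latitude is φ_max = arccos|n̂_z| ≈ 36.7°.
Check via Clairaut: cos φ_max = |cos φ₁| · sin C = cos(24.5°)·sin(118.3°) ≈ 0.801, again giving ≈ 36.7°.

≈ 37°S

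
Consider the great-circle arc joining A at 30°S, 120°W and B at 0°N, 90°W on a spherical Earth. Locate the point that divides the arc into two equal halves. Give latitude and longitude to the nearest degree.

≈ 16°S, 104°W

Convert each endpoint to a unit vector on the sphere (x = cos φ cos λ, y = cos φ sin λ, z = sin φ).
The central angle between the endpoints is δ = arccos(p₁·p₂) ≈ 0.723 rad (41.4°).
Interpolate at f = 1/2 with slerp weights a = sin((1−f)δ)/sin δ ≈ 0.535, b = sin(fδ)/sin δ ≈ 0.535.
p = a·p₁ + b·p₂ ≈ (-0.231, -0.935, -0.267); φ = arcsin(p_z) ≈ -15.50°, λ = atan2(p_y, p_x) ≈ -103.90°.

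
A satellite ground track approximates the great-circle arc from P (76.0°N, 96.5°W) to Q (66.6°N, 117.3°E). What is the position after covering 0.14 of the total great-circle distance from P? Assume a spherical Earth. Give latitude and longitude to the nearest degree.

≈ (80°N, 108°W)

The haversine formula gives a central angle δ ≈ 0.626 rad (35.8°) between the endpoints.
Interpolate at f = 0.14 with slerp weights a = sin((1−f)δ)/sin δ ≈ 0.875, b = sin(fδ)/sin δ ≈ 0.149.
p = a·p₁ + b·p₂ ≈ (-0.051, -0.158, 0.986); φ = arcsin(p_z) ≈ 80.46°, λ = atan2(p_y, p_x) ≈ -107.99°.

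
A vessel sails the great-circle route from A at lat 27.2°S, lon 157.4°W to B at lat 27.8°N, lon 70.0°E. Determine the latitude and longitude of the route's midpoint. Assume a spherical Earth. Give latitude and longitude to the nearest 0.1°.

≈ lat 0.7°N, lon 136.7°E

Convert each endpoint to a unit vector on the sphere (x = cos φ cos λ, y = cos φ sin λ, z = sin φ).
The central angle between the endpoints is δ = arccos(p₁·p₂) ≈ 2.412 rad (138.2°).
Interpolate at f = 1/2 with slerp weights a = sin((1−f)δ)/sin δ ≈ 1.402, b = sin(fδ)/sin δ ≈ 1.402.
p = a·p₁ + b·p₂ ≈ (-0.727, 0.686, 0.013); φ = arcsin(p_z) ≈ 0.75°, λ = atan2(p_y, p_x) ≈ 136.66°.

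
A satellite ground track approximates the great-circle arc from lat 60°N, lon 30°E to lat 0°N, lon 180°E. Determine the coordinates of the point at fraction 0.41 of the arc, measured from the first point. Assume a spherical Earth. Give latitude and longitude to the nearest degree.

≈ lat 63°N, lon 145°E

Write both endpoints as unit vectors p₁, p₂ with components (cos φ cos λ, cos φ sin λ, sin φ).
The central angle between the endpoints is δ = arccos(p₁·p₂) ≈ 2.019 rad (115.7°).
Interpolate at f = 0.41 with slerp weights a = sin((1−f)δ)/sin δ ≈ 1.030, b = sin(fδ)/sin δ ≈ 0.817.
p = a·p₁ + b·p₂ ≈ (-0.371, 0.258, 0.892); φ = arcsin(p_z) ≈ 63.16°, λ = atan2(p_y, p_x) ≈ 145.21°.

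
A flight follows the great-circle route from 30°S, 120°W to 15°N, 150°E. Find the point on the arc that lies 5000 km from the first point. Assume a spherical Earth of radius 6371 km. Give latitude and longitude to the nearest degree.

Write both endpoints as unit vectors p₁, p₂ with components (cos φ cos λ, cos φ sin λ, sin φ).
The central angle between the endpoints is δ = arccos(p₁·p₂) ≈ 1.701 rad (97.4°). The total great-circle distance is δ·R ≈ 1.701 × 6371 ≈ 10834 km, so the target fraction is f = 5000/10834 ≈ 0.461.
Interpolate at f ≈ 0.461 with slerp weights a = sin((1−f)δ)/sin δ ≈ 0.800, b = sin(fδ)/sin δ ≈ 0.713.
p = a·p₁ + b·p₂ ≈ (-0.942, -0.256, -0.215); φ = arcsin(p_z) ≈ -12.44°, λ = atan2(p_y, p_x) ≈ -164.83°.

≈ 12°S, 165°W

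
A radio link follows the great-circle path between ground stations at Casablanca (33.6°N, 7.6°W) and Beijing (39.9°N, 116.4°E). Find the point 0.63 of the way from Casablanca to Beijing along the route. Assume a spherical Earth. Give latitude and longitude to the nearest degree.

The haversine formula gives a central angle δ ≈ 1.573 rad (90.1°) between the endpoints.
Interpolate at f = 0.63 with slerp weights a = sin((1−f)δ)/sin δ ≈ 0.550, b = sin(fδ)/sin δ ≈ 0.837.
p = a·p₁ + b·p₂ ≈ (0.168, 0.514, 0.841); φ = arcsin(p_z) ≈ 57.23°, λ = atan2(p_y, p_x) ≈ 71.86°.

≈ 57°N, 72°E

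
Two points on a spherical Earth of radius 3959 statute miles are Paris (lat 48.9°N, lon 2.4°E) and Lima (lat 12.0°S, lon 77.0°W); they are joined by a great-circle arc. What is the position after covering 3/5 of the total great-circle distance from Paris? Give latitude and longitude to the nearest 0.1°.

≈ lat 16.3°N, lon 53.1°W

Write both endpoints as unit vectors p₁, p₂ with components (cos φ cos λ, cos φ sin λ, sin φ).
The central angle between the endpoints is δ = arccos(p₁·p₂) ≈ 1.609 rad (92.2°).
Interpolate at f = 3/5 with slerp weights a = sin((1−f)δ)/sin δ ≈ 0.601, b = sin(fδ)/sin δ ≈ 0.823.
p = a·p₁ + b·p₂ ≈ (0.576, -0.768, 0.281); φ = arcsin(p_z) ≈ 16.35°, λ = atan2(p_y, p_x) ≈ -53.14°.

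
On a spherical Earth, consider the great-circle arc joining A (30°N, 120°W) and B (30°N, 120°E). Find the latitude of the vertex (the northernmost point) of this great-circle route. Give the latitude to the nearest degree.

≈ 49°N

The great circle lies in the plane with unit normal n̂ = (p₁ × p₂)/|p₁ × p₂|.
Here n̂_z ≈ -0.655; the vertex latitude is φ_max = arccos|n̂_z| ≈ 49.1°.
Check via Clairaut: cos φ_max = |cos φ₁| · sin C = cos(30.0°)·sin(49.1°) ≈ 0.655, again giving ≈ 49.1°.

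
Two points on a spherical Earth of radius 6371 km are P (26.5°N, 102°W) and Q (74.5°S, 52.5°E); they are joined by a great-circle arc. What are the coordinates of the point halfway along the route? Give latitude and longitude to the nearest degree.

≈ (38°S, 92°W)

Write both endpoints as unit vectors p₁, p₂ with components (cos φ cos λ, cos φ sin λ, sin φ).
The central angle between the endpoints is δ = arccos(p₁·p₂) ≈ 2.273 rad (130.2°).
Interpolate at f = 1/2 with slerp weights a = sin((1−f)δ)/sin δ ≈ 1.188, b = sin(fδ)/sin δ ≈ 1.188.
p = a·p₁ + b·p₂ ≈ (-0.028, -0.788, -0.615); φ = arcsin(p_z) ≈ -37.94°, λ = atan2(p_y, p_x) ≈ -92.02°.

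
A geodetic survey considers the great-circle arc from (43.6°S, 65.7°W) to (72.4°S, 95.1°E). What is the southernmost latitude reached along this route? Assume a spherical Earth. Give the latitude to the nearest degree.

The great circle lies in the plane with unit normal n̂ = (p₁ × p₂)/|p₁ × p₂|.
Here n̂_z ≈ +0.081; the vertex latitude is φ_max = arccos|n̂_z| ≈ 85.4°.

≈ 85°S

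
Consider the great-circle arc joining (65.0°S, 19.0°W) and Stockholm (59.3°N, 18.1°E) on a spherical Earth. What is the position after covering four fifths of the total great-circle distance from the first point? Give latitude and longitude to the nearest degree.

Write both endpoints as unit vectors p₁, p₂ with components (cos φ cos λ, cos φ sin λ, sin φ).
The central angle between the endpoints is δ = arccos(p₁·p₂) ≈ 2.223 rad (127.4°).
Interpolate at f = 4/5 with slerp weights a = sin((1−f)δ)/sin δ ≈ 0.541, b = sin(fδ)/sin δ ≈ 1.231.
p = a·p₁ + b·p₂ ≈ (0.814, 0.121, 0.568); φ = arcsin(p_z) ≈ 34.63°, λ = atan2(p_y, p_x) ≈ 8.44°.

≈ (35°N, 8°E)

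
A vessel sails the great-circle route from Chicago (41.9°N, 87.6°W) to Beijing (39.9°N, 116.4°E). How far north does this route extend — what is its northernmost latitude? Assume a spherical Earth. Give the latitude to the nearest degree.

The great circle lies in the plane with unit normal n̂ = (p₁ × p₂)/|p₁ × p₂|.
Here n̂_z ≈ -0.233; the vertex latitude is φ_max = arccos|n̂_z| ≈ 76.5°.
Check via Clairaut: cos φ_max = |cos φ₁| · sin C = cos(41.9°)·sin(18.3°) ≈ 0.233, again giving ≈ 76.5°.

≈ 77°N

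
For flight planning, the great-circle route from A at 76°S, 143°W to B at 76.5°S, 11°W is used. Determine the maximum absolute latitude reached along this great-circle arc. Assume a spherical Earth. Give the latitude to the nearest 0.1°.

≈ 84.3°S

The great circle lies in the plane with unit normal n̂ = (p₁ × p₂)/|p₁ × p₂|.
Here n̂_z ≈ +0.099; the vertex latitude is φ_max = arccos|n̂_z| ≈ 84.3°.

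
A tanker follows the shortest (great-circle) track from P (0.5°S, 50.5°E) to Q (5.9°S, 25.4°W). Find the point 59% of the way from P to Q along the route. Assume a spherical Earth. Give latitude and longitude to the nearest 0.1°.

Convert each endpoint to a unit vector on the sphere (x = cos φ cos λ, y = cos φ sin λ, z = sin φ).
The central angle between the endpoints is δ = arccos(p₁·p₂) ≈ 1.325 rad (75.9°).
Interpolate at f = 0.59 with slerp weights a = sin((1−f)δ)/sin δ ≈ 0.533, b = sin(fδ)/sin δ ≈ 0.726.
p = a·p₁ + b·p₂ ≈ (0.992, 0.101, -0.079); φ = arcsin(p_z) ≈ -4.55°, λ = atan2(p_y, p_x) ≈ 5.83°.

≈ (4.5°S, 5.8°E)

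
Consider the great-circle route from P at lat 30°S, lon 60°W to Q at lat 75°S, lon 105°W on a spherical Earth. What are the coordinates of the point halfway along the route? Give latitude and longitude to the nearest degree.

≈ lat 54°S, lon 70°W

Write both endpoints as unit vectors p₁, p₂ with components (cos φ cos λ, cos φ sin λ, sin φ).
The central angle between the endpoints is δ = arccos(p₁·p₂) ≈ 0.874 rad (50.1°).
Interpolate at f = 1/2 with slerp weights a = sin((1−f)δ)/sin δ ≈ 0.552, b = sin(fδ)/sin δ ≈ 0.552.
p = a·p₁ + b·p₂ ≈ (0.202, -0.552, -0.809); φ = arcsin(p_z) ≈ -54.00°, λ = atan2(p_y, p_x) ≈ -69.90°.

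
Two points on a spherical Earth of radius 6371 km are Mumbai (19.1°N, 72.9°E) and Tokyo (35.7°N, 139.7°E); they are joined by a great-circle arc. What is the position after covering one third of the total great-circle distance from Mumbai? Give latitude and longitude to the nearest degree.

≈ 28°N, 93°E

Write both endpoints as unit vectors p₁, p₂ with components (cos φ cos λ, cos φ sin λ, sin φ).
The central angle between the endpoints is δ = arccos(p₁·p₂) ≈ 1.055 rad (60.4°).
Interpolate at f = 1/3 with slerp weights a = sin((1−f)δ)/sin δ ≈ 0.743, b = sin(fδ)/sin δ ≈ 0.396.
p = a·p₁ + b·p₂ ≈ (-0.039, 0.879, 0.474); φ = arcsin(p_z) ≈ 28.32°, λ = atan2(p_y, p_x) ≈ 92.52°.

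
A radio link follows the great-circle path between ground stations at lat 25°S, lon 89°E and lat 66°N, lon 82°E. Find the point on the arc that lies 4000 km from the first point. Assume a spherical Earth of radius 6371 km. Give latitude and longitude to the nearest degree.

From cos δ = sin φ₁ sin φ₂ + cos φ₁ cos φ₂ cos Δλ, the central angle is δ ≈ 1.591 rad (91.2°). The total great-circle distance is δ·R ≈ 1.591 × 6371 ≈ 10136 km, so the target fraction is f = 4000/10136 ≈ 0.395.
Interpolate at f ≈ 0.395 with slerp weights a = sin((1−f)δ)/sin δ ≈ 0.821, b = sin(fδ)/sin δ ≈ 0.588.
p = a·p₁ + b·p₂ ≈ (0.046, 0.981, 0.190); φ = arcsin(p_z) ≈ 10.93°, λ = atan2(p_y, p_x) ≈ 87.30°.

≈ lat 11°N, lon 87°E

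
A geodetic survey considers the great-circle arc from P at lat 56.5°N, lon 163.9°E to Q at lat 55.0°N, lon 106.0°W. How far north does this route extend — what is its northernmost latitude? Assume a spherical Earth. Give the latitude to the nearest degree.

The great circle lies in the plane with unit normal n̂ = (p₁ × p₂)/|p₁ × p₂|.
Here n̂_z ≈ +0.433; the vertex latitude is φ_max = arccos|n̂_z| ≈ 64.3°.
Check via Clairaut: cos φ_max = |cos φ₁| · sin C = cos(56.5°)·sin(51.7°) ≈ 0.433, again giving ≈ 64.3°.

≈ 64°N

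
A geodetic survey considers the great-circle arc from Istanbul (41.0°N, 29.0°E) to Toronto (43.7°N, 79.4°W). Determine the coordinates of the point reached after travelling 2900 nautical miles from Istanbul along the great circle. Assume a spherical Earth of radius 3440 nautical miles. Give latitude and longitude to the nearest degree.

Write both endpoints as unit vectors p₁, p₂ with components (cos φ cos λ, cos φ sin λ, sin φ).
The central angle between the endpoints is δ = arccos(p₁·p₂) ≈ 1.286 rad (73.7°). The total great-circle distance is δ·R ≈ 1.286 × 3440 ≈ 4424 nmi, so the target fraction is f = 2900/4424 ≈ 0.656.
Interpolate at f ≈ 0.656 with slerp weights a = sin((1−f)δ)/sin δ ≈ 0.447, b = sin(fδ)/sin δ ≈ 0.778.
p = a·p₁ + b·p₂ ≈ (0.398, -0.389, 0.830); φ = arcsin(p_z) ≈ 56.15°, λ = atan2(p_y, p_x) ≈ -44.36°.

≈ 56°N, 44°W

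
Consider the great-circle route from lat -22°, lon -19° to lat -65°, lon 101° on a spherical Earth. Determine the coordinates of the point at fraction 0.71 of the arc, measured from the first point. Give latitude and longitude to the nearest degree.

≈ lat -68°, lon 39°

Convert each endpoint to a unit vector on the sphere (x = cos φ cos λ, y = cos φ sin λ, z = sin φ).
The central angle between the endpoints is δ = arccos(p₁·p₂) ≈ 1.427 rad (81.7°).
Interpolate at f = 0.71 with slerp weights a = sin((1−f)δ)/sin δ ≈ 0.406, b = sin(fδ)/sin δ ≈ 0.857.
p = a·p₁ + b·p₂ ≈ (0.287, 0.233, -0.929); φ = arcsin(p_z) ≈ -68.30°, λ = atan2(p_y, p_x) ≈ 39.07°.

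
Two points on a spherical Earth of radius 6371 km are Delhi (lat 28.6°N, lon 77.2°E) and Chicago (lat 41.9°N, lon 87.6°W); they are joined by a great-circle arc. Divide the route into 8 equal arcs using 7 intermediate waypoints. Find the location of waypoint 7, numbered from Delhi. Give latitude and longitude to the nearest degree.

From cos δ = sin φ₁ sin φ₂ + cos φ₁ cos φ₂ cos Δλ, the central angle is δ ≈ 1.887 rad (108.1°).
Interpolate at f = 7/8 with slerp weights a = sin((1−f)δ)/sin δ ≈ 0.246, b = sin(fδ)/sin δ ≈ 1.049.
p = a·p₁ + b·p₂ ≈ (0.081, -0.569, 0.818); φ = arcsin(p_z) ≈ 54.90°, λ = atan2(p_y, p_x) ≈ -81.95°.

≈ lat 55°N, lon 82°W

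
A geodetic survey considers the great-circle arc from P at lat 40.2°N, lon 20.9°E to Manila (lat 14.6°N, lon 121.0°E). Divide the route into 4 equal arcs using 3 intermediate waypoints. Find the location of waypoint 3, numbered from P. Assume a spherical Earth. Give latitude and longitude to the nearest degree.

≈ lat 28°N, lon 102°E

Convert each endpoint to a unit vector on the sphere (x = cos φ cos λ, y = cos φ sin λ, z = sin φ).
The central angle between the endpoints is δ = arccos(p₁·p₂) ≈ 1.538 rad (88.1°).
Interpolate at f = 3/4 with slerp weights a = sin((1−f)δ)/sin δ ≈ 0.375, b = sin(fδ)/sin δ ≈ 0.915.
p = a·p₁ + b·p₂ ≈ (-0.188, 0.861, 0.473); φ = arcsin(p_z) ≈ 28.21°, λ = atan2(p_y, p_x) ≈ 102.32°.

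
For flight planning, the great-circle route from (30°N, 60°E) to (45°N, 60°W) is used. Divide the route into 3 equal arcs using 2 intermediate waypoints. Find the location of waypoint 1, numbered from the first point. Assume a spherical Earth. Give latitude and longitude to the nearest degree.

≈ (50°N, 32°E)

The haversine formula gives a central angle δ ≈ 1.523 rad (87.3°) between the endpoints.
Interpolate at f = 1/3 with slerp weights a = sin((1−f)δ)/sin δ ≈ 0.851, b = sin(fδ)/sin δ ≈ 0.487.
p = a·p₁ + b·p₂ ≈ (0.540, 0.340, 0.770); φ = arcsin(p_z) ≈ 50.32°, λ = atan2(p_y, p_x) ≈ 32.17°.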